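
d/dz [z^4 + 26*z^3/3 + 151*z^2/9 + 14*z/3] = 4*z^3 + 26*z^2 + 302*z/9 + 14/3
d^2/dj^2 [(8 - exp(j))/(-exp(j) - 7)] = 15*(7 - exp(j))*exp(j)/(exp(3*j) + 21*exp(2*j) + 147*exp(j) + 343)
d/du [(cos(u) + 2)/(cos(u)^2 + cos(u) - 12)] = (cos(u)^2 + 4*cos(u) + 14)*sin(u)/(cos(u)^2 + cos(u) - 12)^2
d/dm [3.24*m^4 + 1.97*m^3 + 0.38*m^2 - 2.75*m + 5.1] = 12.96*m^3 + 5.91*m^2 + 0.76*m - 2.75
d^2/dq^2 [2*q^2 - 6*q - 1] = 4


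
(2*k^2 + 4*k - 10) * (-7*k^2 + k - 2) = -14*k^4 - 26*k^3 + 70*k^2 - 18*k + 20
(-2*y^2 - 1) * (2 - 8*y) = 16*y^3 - 4*y^2 + 8*y - 2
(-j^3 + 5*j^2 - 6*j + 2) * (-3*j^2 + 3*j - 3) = 3*j^5 - 18*j^4 + 36*j^3 - 39*j^2 + 24*j - 6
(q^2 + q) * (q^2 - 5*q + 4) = q^4 - 4*q^3 - q^2 + 4*q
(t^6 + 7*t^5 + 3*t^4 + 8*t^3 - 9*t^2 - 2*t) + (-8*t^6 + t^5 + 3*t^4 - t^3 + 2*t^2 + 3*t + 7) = -7*t^6 + 8*t^5 + 6*t^4 + 7*t^3 - 7*t^2 + t + 7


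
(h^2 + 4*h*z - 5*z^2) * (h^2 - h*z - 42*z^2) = h^4 + 3*h^3*z - 51*h^2*z^2 - 163*h*z^3 + 210*z^4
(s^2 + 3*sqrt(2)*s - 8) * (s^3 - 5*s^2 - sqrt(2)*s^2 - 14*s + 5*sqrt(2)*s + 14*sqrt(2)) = s^5 - 5*s^4 + 2*sqrt(2)*s^4 - 28*s^3 - 10*sqrt(2)*s^3 - 20*sqrt(2)*s^2 + 70*s^2 - 40*sqrt(2)*s + 196*s - 112*sqrt(2)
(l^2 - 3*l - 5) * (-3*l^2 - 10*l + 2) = -3*l^4 - l^3 + 47*l^2 + 44*l - 10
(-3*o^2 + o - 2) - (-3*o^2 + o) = -2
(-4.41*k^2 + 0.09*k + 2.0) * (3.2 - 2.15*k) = 9.4815*k^3 - 14.3055*k^2 - 4.012*k + 6.4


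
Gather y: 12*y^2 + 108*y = 12*y^2 + 108*y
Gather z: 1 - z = 1 - z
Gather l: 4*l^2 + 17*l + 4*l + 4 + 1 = 4*l^2 + 21*l + 5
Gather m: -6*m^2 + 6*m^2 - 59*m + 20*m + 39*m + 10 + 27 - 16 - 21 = 0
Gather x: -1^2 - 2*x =-2*x - 1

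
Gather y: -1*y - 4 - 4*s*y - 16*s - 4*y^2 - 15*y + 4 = -16*s - 4*y^2 + y*(-4*s - 16)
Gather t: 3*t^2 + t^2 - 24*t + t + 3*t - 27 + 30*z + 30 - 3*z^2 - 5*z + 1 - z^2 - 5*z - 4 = 4*t^2 - 20*t - 4*z^2 + 20*z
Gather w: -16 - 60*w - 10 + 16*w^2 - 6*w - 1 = 16*w^2 - 66*w - 27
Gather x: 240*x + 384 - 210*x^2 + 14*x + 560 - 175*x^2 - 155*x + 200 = -385*x^2 + 99*x + 1144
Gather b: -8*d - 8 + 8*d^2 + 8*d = 8*d^2 - 8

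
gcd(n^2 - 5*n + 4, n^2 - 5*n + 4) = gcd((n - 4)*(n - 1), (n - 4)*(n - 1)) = n^2 - 5*n + 4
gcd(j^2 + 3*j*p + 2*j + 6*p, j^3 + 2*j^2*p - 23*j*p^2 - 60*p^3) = j + 3*p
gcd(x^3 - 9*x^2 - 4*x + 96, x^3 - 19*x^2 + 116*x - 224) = x^2 - 12*x + 32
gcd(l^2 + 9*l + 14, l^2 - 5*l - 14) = l + 2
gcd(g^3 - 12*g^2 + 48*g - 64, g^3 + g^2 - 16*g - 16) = g - 4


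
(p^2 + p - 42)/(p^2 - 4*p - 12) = (p + 7)/(p + 2)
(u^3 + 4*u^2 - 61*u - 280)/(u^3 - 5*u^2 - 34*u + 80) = (u + 7)/(u - 2)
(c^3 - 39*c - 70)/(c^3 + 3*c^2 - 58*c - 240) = (c^2 - 5*c - 14)/(c^2 - 2*c - 48)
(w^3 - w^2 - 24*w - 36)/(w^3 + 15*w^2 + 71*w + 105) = (w^2 - 4*w - 12)/(w^2 + 12*w + 35)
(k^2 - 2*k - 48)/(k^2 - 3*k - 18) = (-k^2 + 2*k + 48)/(-k^2 + 3*k + 18)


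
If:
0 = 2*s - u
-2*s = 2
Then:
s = -1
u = -2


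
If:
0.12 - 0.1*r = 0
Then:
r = 1.20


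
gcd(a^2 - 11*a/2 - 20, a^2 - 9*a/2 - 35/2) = a + 5/2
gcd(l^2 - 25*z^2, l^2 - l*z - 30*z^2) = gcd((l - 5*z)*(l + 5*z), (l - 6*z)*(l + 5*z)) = l + 5*z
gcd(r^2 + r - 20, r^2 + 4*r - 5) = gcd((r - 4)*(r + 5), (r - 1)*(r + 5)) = r + 5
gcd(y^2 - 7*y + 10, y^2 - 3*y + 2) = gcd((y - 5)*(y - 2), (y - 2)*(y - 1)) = y - 2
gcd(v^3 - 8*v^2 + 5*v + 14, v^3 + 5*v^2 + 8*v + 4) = v + 1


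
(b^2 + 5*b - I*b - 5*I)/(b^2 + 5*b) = (b - I)/b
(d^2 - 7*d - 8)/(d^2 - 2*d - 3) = (d - 8)/(d - 3)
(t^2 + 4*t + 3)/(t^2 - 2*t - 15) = (t + 1)/(t - 5)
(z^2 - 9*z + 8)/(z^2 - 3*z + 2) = (z - 8)/(z - 2)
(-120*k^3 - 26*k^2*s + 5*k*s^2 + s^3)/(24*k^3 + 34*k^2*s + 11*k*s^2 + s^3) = (-5*k + s)/(k + s)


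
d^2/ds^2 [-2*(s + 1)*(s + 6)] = -4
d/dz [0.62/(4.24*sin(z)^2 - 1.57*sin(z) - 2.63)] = (0.9734 - 5.2576*sin(z))*cos(z)/(-4.24*sin(z)^2 + 1.57*sin(z) + 2.63)^2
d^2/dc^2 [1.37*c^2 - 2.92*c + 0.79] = 2.74000000000000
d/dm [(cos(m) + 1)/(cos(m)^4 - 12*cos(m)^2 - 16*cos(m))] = (-21*cos(m) - 9*cos(2*m)/2 + cos(3*m) + 3*cos(4*m)/8 - 167/8)*sin(m)/((cos(m) - 4)^2*(cos(m) + 2)^4*cos(m)^2)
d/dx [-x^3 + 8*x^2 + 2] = x*(16 - 3*x)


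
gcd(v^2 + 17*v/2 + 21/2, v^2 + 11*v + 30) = 1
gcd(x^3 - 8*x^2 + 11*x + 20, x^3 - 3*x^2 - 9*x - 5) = x^2 - 4*x - 5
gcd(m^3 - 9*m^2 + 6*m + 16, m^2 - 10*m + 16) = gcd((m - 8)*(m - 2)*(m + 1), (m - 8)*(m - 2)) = m^2 - 10*m + 16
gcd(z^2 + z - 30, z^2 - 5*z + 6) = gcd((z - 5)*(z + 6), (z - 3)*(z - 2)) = 1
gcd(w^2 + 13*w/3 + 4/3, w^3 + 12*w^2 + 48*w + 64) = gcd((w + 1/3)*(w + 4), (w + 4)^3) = w + 4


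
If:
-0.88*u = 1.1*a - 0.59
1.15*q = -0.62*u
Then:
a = 0.536363636363636 - 0.8*u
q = -0.539130434782609*u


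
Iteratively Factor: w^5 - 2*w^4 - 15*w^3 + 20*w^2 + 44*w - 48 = (w - 2)*(w^4 - 15*w^2 - 10*w + 24) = (w - 2)*(w + 2)*(w^3 - 2*w^2 - 11*w + 12) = (w - 4)*(w - 2)*(w + 2)*(w^2 + 2*w - 3) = (w - 4)*(w - 2)*(w - 1)*(w + 2)*(w + 3)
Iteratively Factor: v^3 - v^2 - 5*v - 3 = (v + 1)*(v^2 - 2*v - 3) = (v - 3)*(v + 1)*(v + 1)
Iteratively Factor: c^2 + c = (c)*(c + 1)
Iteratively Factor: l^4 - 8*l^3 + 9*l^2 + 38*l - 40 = (l - 1)*(l^3 - 7*l^2 + 2*l + 40) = (l - 1)*(l + 2)*(l^2 - 9*l + 20) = (l - 4)*(l - 1)*(l + 2)*(l - 5)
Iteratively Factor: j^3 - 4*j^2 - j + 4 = (j - 4)*(j^2 - 1) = (j - 4)*(j + 1)*(j - 1)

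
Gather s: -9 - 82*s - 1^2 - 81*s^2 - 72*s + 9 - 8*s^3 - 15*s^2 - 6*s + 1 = -8*s^3 - 96*s^2 - 160*s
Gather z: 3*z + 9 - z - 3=2*z + 6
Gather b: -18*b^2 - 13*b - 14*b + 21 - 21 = -18*b^2 - 27*b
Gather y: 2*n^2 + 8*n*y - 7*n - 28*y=2*n^2 - 7*n + y*(8*n - 28)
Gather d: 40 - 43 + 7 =4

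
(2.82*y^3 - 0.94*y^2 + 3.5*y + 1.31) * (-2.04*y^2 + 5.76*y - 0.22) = -5.7528*y^5 + 18.1608*y^4 - 13.1748*y^3 + 17.6944*y^2 + 6.7756*y - 0.2882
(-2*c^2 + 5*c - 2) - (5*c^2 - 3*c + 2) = -7*c^2 + 8*c - 4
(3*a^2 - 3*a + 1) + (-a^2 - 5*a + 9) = 2*a^2 - 8*a + 10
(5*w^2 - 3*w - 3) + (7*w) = 5*w^2 + 4*w - 3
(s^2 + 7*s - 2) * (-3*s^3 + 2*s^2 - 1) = -3*s^5 - 19*s^4 + 20*s^3 - 5*s^2 - 7*s + 2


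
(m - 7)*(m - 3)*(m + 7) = m^3 - 3*m^2 - 49*m + 147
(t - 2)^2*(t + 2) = t^3 - 2*t^2 - 4*t + 8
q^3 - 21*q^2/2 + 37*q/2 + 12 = (q - 8)*(q - 3)*(q + 1/2)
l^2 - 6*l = l*(l - 6)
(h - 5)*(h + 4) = h^2 - h - 20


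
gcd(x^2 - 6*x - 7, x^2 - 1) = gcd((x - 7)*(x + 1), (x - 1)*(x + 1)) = x + 1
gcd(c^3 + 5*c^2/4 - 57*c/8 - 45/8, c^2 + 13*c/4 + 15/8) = c + 3/4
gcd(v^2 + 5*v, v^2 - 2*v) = v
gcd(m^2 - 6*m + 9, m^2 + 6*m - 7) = 1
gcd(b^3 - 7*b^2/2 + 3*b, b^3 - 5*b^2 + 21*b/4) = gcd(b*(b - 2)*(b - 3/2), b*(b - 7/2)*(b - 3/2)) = b^2 - 3*b/2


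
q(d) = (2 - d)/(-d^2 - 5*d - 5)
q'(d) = (2 - d)*(2*d + 5)/(-d^2 - 5*d - 5)^2 - 1/(-d^2 - 5*d - 5)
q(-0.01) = -0.41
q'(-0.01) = 0.61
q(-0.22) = -0.56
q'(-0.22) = 0.90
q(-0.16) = -0.51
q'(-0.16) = 0.80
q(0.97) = -0.10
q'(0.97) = 0.15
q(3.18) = 0.04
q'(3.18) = 0.02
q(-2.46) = 3.57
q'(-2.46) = -0.57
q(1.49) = -0.03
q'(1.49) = 0.09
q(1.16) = -0.07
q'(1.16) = 0.12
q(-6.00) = -0.73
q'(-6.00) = -0.37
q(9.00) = 0.05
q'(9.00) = 0.00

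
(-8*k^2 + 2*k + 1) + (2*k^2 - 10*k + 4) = -6*k^2 - 8*k + 5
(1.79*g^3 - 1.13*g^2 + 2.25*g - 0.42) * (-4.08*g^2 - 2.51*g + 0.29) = -7.3032*g^5 + 0.1175*g^4 - 5.8246*g^3 - 4.2616*g^2 + 1.7067*g - 0.1218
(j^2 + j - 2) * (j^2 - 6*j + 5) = j^4 - 5*j^3 - 3*j^2 + 17*j - 10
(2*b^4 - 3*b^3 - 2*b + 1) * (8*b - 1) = 16*b^5 - 26*b^4 + 3*b^3 - 16*b^2 + 10*b - 1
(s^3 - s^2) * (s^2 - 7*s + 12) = s^5 - 8*s^4 + 19*s^3 - 12*s^2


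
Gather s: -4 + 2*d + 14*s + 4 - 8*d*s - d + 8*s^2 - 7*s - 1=d + 8*s^2 + s*(7 - 8*d) - 1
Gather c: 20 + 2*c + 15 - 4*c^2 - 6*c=-4*c^2 - 4*c + 35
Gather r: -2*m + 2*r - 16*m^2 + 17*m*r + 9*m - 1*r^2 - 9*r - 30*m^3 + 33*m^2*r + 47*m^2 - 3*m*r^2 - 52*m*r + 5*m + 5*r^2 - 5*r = -30*m^3 + 31*m^2 + 12*m + r^2*(4 - 3*m) + r*(33*m^2 - 35*m - 12)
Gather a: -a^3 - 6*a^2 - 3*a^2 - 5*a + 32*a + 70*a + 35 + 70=-a^3 - 9*a^2 + 97*a + 105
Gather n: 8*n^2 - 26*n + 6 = 8*n^2 - 26*n + 6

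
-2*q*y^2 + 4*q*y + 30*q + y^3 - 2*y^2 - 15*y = (-2*q + y)*(y - 5)*(y + 3)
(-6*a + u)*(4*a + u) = -24*a^2 - 2*a*u + u^2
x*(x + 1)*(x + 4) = x^3 + 5*x^2 + 4*x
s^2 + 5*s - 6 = (s - 1)*(s + 6)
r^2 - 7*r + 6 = (r - 6)*(r - 1)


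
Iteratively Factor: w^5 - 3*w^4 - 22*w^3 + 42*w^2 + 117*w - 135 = (w - 5)*(w^4 + 2*w^3 - 12*w^2 - 18*w + 27) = (w - 5)*(w + 3)*(w^3 - w^2 - 9*w + 9) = (w - 5)*(w - 1)*(w + 3)*(w^2 - 9) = (w - 5)*(w - 1)*(w + 3)^2*(w - 3)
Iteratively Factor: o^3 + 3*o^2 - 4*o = (o + 4)*(o^2 - o) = (o - 1)*(o + 4)*(o)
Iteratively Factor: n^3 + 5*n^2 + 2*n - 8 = (n - 1)*(n^2 + 6*n + 8) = (n - 1)*(n + 4)*(n + 2)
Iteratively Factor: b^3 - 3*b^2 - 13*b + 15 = (b + 3)*(b^2 - 6*b + 5) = (b - 1)*(b + 3)*(b - 5)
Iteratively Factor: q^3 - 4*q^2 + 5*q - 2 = (q - 1)*(q^2 - 3*q + 2) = (q - 1)^2*(q - 2)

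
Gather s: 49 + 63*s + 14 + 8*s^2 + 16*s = 8*s^2 + 79*s + 63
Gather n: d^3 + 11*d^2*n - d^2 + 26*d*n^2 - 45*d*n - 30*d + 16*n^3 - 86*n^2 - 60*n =d^3 - d^2 - 30*d + 16*n^3 + n^2*(26*d - 86) + n*(11*d^2 - 45*d - 60)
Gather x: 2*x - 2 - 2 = 2*x - 4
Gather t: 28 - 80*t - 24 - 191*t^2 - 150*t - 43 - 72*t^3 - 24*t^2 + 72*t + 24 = -72*t^3 - 215*t^2 - 158*t - 15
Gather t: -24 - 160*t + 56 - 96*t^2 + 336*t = -96*t^2 + 176*t + 32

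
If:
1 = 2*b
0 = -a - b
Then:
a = -1/2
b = 1/2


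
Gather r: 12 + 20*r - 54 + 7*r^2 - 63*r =7*r^2 - 43*r - 42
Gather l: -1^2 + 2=1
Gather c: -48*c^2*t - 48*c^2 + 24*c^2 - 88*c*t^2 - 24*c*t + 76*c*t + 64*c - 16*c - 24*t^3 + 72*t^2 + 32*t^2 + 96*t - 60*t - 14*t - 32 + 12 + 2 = c^2*(-48*t - 24) + c*(-88*t^2 + 52*t + 48) - 24*t^3 + 104*t^2 + 22*t - 18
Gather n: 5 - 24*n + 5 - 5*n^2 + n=-5*n^2 - 23*n + 10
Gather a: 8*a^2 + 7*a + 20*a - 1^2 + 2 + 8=8*a^2 + 27*a + 9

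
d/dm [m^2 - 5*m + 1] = 2*m - 5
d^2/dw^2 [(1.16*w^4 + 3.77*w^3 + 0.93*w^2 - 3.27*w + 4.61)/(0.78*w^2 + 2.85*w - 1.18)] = (1.411488*w^6 + 15.47208*w^5 + 50.1266159999999*w^4 - 2.34752999999998*w^3 - 34.724676*w^2 + 74.92602*w + 63.971382)/(0.474552*w^6 + 5.20182*w^5 + 16.852914*w^4 + 7.410285*w^3 - 25.495434*w^2 + 11.90502*w - 1.643032)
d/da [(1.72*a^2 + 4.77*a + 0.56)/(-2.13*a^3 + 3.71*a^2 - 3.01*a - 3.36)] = (3.6636*a^4 + 20.3202*a^3 - 19.2955*a^2 - 15.7136*a - 14.3416)/(4.5369*a^6 - 15.8046*a^5 + 26.5867*a^4 - 8.0206*a^3 - 15.8711*a^2 + 20.2272*a + 11.2896)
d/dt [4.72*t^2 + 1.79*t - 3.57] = 9.44*t + 1.79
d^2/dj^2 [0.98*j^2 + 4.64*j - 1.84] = 1.96000000000000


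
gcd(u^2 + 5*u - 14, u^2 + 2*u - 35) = u + 7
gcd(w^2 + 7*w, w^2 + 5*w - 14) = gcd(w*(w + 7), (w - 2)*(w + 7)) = w + 7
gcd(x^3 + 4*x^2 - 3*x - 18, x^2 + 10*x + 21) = x + 3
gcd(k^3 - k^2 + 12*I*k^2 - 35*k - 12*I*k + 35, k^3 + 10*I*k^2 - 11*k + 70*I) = k^2 + 12*I*k - 35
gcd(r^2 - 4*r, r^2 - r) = r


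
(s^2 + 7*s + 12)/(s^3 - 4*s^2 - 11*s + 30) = (s + 4)/(s^2 - 7*s + 10)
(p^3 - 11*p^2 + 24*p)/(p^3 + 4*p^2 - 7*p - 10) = p*(p^2 - 11*p + 24)/(p^3 + 4*p^2 - 7*p - 10)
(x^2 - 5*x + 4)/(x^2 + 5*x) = (x^2 - 5*x + 4)/(x*(x + 5))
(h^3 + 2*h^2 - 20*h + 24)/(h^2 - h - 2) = (h^2 + 4*h - 12)/(h + 1)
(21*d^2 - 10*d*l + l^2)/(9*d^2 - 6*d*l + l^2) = (7*d - l)/(3*d - l)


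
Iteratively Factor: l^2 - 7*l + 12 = (l - 4)*(l - 3)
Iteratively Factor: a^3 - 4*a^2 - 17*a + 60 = (a + 4)*(a^2 - 8*a + 15) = (a - 5)*(a + 4)*(a - 3)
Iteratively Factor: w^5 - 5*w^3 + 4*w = (w)*(w^4 - 5*w^2 + 4) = w*(w - 2)*(w^3 + 2*w^2 - w - 2) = w*(w - 2)*(w + 2)*(w^2 - 1) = w*(w - 2)*(w + 1)*(w + 2)*(w - 1)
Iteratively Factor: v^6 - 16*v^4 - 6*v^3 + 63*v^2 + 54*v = (v + 2)*(v^5 - 2*v^4 - 12*v^3 + 18*v^2 + 27*v) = (v + 1)*(v + 2)*(v^4 - 3*v^3 - 9*v^2 + 27*v) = (v - 3)*(v + 1)*(v + 2)*(v^3 - 9*v) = (v - 3)*(v + 1)*(v + 2)*(v + 3)*(v^2 - 3*v) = v*(v - 3)*(v + 1)*(v + 2)*(v + 3)*(v - 3)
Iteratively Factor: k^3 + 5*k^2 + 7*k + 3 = (k + 1)*(k^2 + 4*k + 3) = (k + 1)*(k + 3)*(k + 1)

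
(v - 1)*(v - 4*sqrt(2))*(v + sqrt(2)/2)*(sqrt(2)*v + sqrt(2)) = sqrt(2)*v^4 - 7*v^3 - 5*sqrt(2)*v^2 + 7*v + 4*sqrt(2)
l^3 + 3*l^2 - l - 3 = (l - 1)*(l + 1)*(l + 3)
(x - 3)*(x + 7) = x^2 + 4*x - 21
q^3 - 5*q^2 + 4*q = q*(q - 4)*(q - 1)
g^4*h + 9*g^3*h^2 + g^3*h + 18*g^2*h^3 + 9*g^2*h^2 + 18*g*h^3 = g*(g + 3*h)*(g + 6*h)*(g*h + h)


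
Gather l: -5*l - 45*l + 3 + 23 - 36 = -50*l - 10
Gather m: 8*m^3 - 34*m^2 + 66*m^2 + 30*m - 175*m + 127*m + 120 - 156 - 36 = 8*m^3 + 32*m^2 - 18*m - 72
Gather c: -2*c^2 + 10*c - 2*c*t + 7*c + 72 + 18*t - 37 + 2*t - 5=-2*c^2 + c*(17 - 2*t) + 20*t + 30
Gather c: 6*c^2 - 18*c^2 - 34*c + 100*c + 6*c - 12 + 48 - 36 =-12*c^2 + 72*c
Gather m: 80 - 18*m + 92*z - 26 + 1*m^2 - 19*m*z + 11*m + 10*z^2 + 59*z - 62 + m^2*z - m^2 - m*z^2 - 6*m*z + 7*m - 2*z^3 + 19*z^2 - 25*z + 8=m^2*z + m*(-z^2 - 25*z) - 2*z^3 + 29*z^2 + 126*z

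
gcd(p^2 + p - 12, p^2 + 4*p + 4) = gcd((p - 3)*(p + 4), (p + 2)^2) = 1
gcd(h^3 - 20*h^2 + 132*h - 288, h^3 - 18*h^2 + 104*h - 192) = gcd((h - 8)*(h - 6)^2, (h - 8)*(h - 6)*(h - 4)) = h^2 - 14*h + 48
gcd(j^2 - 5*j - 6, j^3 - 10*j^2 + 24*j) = j - 6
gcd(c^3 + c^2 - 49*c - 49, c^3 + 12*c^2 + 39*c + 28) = c^2 + 8*c + 7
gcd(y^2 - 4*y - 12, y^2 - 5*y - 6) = y - 6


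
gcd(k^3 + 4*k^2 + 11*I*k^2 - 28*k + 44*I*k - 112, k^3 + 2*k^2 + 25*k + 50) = 1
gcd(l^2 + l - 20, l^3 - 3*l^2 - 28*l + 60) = l + 5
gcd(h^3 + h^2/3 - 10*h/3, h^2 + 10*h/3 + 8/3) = h + 2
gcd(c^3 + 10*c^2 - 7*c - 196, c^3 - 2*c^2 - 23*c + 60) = c - 4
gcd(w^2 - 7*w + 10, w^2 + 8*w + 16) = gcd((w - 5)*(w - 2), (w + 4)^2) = 1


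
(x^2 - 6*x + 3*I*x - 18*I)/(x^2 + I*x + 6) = (x - 6)/(x - 2*I)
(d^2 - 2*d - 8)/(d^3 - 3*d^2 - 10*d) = (d - 4)/(d*(d - 5))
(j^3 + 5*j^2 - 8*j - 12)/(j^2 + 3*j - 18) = (j^2 - j - 2)/(j - 3)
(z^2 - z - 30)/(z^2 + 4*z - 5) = (z - 6)/(z - 1)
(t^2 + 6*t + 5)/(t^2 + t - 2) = (t^2 + 6*t + 5)/(t^2 + t - 2)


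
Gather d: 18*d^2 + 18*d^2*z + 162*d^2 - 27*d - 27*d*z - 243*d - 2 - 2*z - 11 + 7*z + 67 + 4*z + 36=d^2*(18*z + 180) + d*(-27*z - 270) + 9*z + 90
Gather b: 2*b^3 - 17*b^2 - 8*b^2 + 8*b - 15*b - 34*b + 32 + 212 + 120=2*b^3 - 25*b^2 - 41*b + 364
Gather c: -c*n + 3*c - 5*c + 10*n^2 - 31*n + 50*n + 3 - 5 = c*(-n - 2) + 10*n^2 + 19*n - 2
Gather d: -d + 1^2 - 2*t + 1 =-d - 2*t + 2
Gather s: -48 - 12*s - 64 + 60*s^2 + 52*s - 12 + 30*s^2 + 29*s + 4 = 90*s^2 + 69*s - 120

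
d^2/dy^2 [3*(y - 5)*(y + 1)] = 6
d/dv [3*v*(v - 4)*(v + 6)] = 9*v^2 + 12*v - 72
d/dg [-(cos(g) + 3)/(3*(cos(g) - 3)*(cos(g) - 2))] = (sin(g)^2 - 6*cos(g) + 20)*sin(g)/(3*(cos(g) - 3)^2*(cos(g) - 2)^2)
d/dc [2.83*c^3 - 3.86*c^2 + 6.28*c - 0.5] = 8.49*c^2 - 7.72*c + 6.28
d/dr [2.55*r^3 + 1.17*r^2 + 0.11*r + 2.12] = 7.65*r^2 + 2.34*r + 0.11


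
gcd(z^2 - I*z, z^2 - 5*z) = z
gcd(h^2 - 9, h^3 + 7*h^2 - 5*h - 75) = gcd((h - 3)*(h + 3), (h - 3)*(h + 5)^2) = h - 3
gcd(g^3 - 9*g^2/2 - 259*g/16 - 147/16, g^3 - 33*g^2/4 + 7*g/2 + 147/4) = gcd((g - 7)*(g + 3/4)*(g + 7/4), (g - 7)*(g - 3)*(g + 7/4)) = g^2 - 21*g/4 - 49/4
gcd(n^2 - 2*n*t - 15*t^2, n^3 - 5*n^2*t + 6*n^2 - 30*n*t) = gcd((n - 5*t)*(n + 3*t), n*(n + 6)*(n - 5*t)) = -n + 5*t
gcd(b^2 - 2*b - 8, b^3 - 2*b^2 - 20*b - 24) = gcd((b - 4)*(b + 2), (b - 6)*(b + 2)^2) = b + 2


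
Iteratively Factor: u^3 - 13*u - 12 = (u + 1)*(u^2 - u - 12) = (u - 4)*(u + 1)*(u + 3)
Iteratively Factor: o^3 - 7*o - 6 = (o - 3)*(o^2 + 3*o + 2) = (o - 3)*(o + 2)*(o + 1)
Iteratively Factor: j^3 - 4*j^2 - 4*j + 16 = (j - 2)*(j^2 - 2*j - 8) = (j - 4)*(j - 2)*(j + 2)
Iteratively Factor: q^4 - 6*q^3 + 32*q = (q)*(q^3 - 6*q^2 + 32) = q*(q + 2)*(q^2 - 8*q + 16) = q*(q - 4)*(q + 2)*(q - 4)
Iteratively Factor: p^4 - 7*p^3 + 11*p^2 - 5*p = (p)*(p^3 - 7*p^2 + 11*p - 5) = p*(p - 1)*(p^2 - 6*p + 5) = p*(p - 1)^2*(p - 5)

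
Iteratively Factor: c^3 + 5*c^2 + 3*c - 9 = (c + 3)*(c^2 + 2*c - 3) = (c + 3)^2*(c - 1)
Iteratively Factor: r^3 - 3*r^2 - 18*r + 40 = (r - 5)*(r^2 + 2*r - 8) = (r - 5)*(r + 4)*(r - 2)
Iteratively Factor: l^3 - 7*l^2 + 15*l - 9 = (l - 3)*(l^2 - 4*l + 3) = (l - 3)^2*(l - 1)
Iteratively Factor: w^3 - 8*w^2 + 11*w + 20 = (w - 5)*(w^2 - 3*w - 4) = (w - 5)*(w + 1)*(w - 4)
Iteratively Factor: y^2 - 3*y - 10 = (y + 2)*(y - 5)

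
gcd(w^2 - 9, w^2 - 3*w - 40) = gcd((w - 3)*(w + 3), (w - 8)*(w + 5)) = 1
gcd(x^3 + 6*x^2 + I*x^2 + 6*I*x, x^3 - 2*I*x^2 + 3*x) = x^2 + I*x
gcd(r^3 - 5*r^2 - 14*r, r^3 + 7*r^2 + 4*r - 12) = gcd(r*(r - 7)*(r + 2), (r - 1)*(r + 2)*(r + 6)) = r + 2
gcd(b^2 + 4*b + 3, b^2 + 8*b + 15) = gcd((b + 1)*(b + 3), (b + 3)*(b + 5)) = b + 3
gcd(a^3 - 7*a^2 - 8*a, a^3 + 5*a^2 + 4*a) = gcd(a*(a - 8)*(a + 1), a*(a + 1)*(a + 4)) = a^2 + a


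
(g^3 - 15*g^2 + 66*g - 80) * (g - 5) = g^4 - 20*g^3 + 141*g^2 - 410*g + 400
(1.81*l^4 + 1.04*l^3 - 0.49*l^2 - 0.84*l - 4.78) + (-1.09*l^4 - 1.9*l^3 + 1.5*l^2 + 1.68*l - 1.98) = 0.72*l^4 - 0.86*l^3 + 1.01*l^2 + 0.84*l - 6.76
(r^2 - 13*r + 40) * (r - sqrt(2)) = r^3 - 13*r^2 - sqrt(2)*r^2 + 13*sqrt(2)*r + 40*r - 40*sqrt(2)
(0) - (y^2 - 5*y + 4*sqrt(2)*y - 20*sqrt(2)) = -y^2 - 4*sqrt(2)*y + 5*y + 20*sqrt(2)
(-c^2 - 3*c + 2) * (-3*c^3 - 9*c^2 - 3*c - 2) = 3*c^5 + 18*c^4 + 24*c^3 - 7*c^2 - 4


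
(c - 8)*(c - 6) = c^2 - 14*c + 48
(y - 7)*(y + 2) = y^2 - 5*y - 14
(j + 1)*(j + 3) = j^2 + 4*j + 3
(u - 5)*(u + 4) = u^2 - u - 20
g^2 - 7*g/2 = g*(g - 7/2)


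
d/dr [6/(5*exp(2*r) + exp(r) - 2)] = (-60*exp(r) - 6)*exp(r)/(5*exp(2*r) + exp(r) - 2)^2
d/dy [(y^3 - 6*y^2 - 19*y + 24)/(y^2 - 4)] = (y^4 + 7*y^2 + 76)/(y^4 - 8*y^2 + 16)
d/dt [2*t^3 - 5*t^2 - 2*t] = 6*t^2 - 10*t - 2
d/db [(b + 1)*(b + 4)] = 2*b + 5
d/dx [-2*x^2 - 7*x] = -4*x - 7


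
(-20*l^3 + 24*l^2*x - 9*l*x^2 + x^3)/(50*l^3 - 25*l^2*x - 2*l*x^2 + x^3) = (-2*l + x)/(5*l + x)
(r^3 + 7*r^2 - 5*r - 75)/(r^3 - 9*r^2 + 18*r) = (r^2 + 10*r + 25)/(r*(r - 6))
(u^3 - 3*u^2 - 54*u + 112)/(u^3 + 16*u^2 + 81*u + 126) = (u^2 - 10*u + 16)/(u^2 + 9*u + 18)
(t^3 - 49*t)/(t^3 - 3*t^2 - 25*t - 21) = t*(t + 7)/(t^2 + 4*t + 3)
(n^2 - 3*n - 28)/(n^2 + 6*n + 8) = (n - 7)/(n + 2)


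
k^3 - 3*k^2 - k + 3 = (k - 3)*(k - 1)*(k + 1)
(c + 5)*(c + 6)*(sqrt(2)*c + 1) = sqrt(2)*c^3 + c^2 + 11*sqrt(2)*c^2 + 11*c + 30*sqrt(2)*c + 30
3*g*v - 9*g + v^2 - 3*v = (3*g + v)*(v - 3)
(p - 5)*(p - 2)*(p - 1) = p^3 - 8*p^2 + 17*p - 10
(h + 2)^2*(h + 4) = h^3 + 8*h^2 + 20*h + 16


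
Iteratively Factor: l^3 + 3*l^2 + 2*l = (l + 1)*(l^2 + 2*l) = (l + 1)*(l + 2)*(l)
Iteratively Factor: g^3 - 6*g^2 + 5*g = (g - 5)*(g^2 - g) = (g - 5)*(g - 1)*(g)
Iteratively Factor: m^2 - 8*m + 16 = (m - 4)*(m - 4)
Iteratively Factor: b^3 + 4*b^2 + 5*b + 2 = (b + 1)*(b^2 + 3*b + 2) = (b + 1)^2*(b + 2)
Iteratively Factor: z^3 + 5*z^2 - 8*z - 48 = (z - 3)*(z^2 + 8*z + 16) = (z - 3)*(z + 4)*(z + 4)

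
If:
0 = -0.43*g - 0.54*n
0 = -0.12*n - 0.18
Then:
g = 1.88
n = -1.50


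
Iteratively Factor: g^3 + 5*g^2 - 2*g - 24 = (g - 2)*(g^2 + 7*g + 12) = (g - 2)*(g + 3)*(g + 4)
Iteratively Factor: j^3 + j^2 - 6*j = (j + 3)*(j^2 - 2*j) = j*(j + 3)*(j - 2)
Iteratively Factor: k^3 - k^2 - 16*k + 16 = (k - 4)*(k^2 + 3*k - 4) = (k - 4)*(k - 1)*(k + 4)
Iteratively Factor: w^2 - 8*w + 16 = (w - 4)*(w - 4)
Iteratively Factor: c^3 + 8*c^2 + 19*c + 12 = (c + 1)*(c^2 + 7*c + 12) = (c + 1)*(c + 3)*(c + 4)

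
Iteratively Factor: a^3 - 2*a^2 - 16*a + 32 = (a + 4)*(a^2 - 6*a + 8) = (a - 4)*(a + 4)*(a - 2)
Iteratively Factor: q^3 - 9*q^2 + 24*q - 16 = (q - 1)*(q^2 - 8*q + 16) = (q - 4)*(q - 1)*(q - 4)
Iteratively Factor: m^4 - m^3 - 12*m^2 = (m + 3)*(m^3 - 4*m^2) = m*(m + 3)*(m^2 - 4*m) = m*(m - 4)*(m + 3)*(m)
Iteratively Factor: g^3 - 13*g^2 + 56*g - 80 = (g - 4)*(g^2 - 9*g + 20) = (g - 4)^2*(g - 5)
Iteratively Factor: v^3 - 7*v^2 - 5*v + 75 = (v + 3)*(v^2 - 10*v + 25) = (v - 5)*(v + 3)*(v - 5)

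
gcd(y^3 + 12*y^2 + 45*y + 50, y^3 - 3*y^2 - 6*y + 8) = y + 2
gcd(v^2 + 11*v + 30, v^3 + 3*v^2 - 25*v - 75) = v + 5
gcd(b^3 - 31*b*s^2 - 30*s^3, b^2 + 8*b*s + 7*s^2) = b + s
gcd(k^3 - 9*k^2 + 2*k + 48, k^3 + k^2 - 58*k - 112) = k^2 - 6*k - 16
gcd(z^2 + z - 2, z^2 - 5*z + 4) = z - 1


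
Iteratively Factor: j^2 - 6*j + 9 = (j - 3)*(j - 3)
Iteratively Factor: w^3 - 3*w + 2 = (w - 1)*(w^2 + w - 2) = (w - 1)*(w + 2)*(w - 1)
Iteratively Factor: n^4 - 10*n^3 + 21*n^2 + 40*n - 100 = (n - 2)*(n^3 - 8*n^2 + 5*n + 50) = (n - 5)*(n - 2)*(n^2 - 3*n - 10) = (n - 5)*(n - 2)*(n + 2)*(n - 5)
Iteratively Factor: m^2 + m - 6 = (m - 2)*(m + 3)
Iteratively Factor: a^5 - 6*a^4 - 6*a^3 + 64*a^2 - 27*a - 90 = (a - 3)*(a^4 - 3*a^3 - 15*a^2 + 19*a + 30) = (a - 3)*(a + 3)*(a^3 - 6*a^2 + 3*a + 10) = (a - 5)*(a - 3)*(a + 3)*(a^2 - a - 2) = (a - 5)*(a - 3)*(a + 1)*(a + 3)*(a - 2)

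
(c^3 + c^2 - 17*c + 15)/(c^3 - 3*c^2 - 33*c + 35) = (c - 3)/(c - 7)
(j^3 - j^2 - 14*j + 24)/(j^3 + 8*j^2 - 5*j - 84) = (j - 2)/(j + 7)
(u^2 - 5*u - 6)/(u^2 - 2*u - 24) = (u + 1)/(u + 4)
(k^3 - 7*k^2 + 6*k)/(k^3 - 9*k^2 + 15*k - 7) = k*(k - 6)/(k^2 - 8*k + 7)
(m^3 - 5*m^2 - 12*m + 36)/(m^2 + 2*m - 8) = (m^2 - 3*m - 18)/(m + 4)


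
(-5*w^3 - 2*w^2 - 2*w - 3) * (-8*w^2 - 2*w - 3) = 40*w^5 + 26*w^4 + 35*w^3 + 34*w^2 + 12*w + 9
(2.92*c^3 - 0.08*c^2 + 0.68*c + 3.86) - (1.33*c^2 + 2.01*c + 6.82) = 2.92*c^3 - 1.41*c^2 - 1.33*c - 2.96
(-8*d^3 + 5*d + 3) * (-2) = 16*d^3 - 10*d - 6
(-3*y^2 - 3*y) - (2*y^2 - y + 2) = -5*y^2 - 2*y - 2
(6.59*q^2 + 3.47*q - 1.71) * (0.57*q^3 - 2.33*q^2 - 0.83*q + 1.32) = 3.7563*q^5 - 13.3768*q^4 - 14.5295*q^3 + 9.803*q^2 + 5.9997*q - 2.2572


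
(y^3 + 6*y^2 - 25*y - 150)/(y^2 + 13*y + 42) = (y^2 - 25)/(y + 7)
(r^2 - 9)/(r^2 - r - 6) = (r + 3)/(r + 2)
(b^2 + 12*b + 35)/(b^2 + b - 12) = (b^2 + 12*b + 35)/(b^2 + b - 12)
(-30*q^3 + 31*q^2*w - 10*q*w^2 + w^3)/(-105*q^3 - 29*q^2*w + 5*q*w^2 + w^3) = (6*q^2 - 5*q*w + w^2)/(21*q^2 + 10*q*w + w^2)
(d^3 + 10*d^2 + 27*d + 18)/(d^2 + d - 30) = (d^2 + 4*d + 3)/(d - 5)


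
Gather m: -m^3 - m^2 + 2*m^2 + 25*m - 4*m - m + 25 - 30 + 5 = -m^3 + m^2 + 20*m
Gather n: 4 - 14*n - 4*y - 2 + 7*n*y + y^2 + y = n*(7*y - 14) + y^2 - 3*y + 2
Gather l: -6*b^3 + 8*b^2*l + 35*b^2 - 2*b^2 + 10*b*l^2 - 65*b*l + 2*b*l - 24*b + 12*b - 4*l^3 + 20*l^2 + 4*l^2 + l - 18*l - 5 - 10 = -6*b^3 + 33*b^2 - 12*b - 4*l^3 + l^2*(10*b + 24) + l*(8*b^2 - 63*b - 17) - 15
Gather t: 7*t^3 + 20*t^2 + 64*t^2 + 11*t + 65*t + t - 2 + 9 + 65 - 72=7*t^3 + 84*t^2 + 77*t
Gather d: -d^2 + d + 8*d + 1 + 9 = -d^2 + 9*d + 10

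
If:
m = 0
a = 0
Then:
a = 0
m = 0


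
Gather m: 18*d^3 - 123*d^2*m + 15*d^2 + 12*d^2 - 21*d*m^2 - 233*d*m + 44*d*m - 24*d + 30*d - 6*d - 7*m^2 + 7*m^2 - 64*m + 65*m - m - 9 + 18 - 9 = 18*d^3 + 27*d^2 - 21*d*m^2 + m*(-123*d^2 - 189*d)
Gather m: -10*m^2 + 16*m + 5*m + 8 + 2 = -10*m^2 + 21*m + 10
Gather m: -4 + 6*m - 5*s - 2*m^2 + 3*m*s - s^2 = -2*m^2 + m*(3*s + 6) - s^2 - 5*s - 4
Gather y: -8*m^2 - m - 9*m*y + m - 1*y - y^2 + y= -8*m^2 - 9*m*y - y^2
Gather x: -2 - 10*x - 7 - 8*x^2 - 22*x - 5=-8*x^2 - 32*x - 14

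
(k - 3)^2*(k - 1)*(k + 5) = k^4 - 2*k^3 - 20*k^2 + 66*k - 45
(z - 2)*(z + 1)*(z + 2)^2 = z^4 + 3*z^3 - 2*z^2 - 12*z - 8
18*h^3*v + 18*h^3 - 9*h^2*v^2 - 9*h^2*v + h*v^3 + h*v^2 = (-6*h + v)*(-3*h + v)*(h*v + h)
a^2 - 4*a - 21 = (a - 7)*(a + 3)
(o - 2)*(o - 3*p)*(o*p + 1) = o^3*p - 3*o^2*p^2 - 2*o^2*p + o^2 + 6*o*p^2 - 3*o*p - 2*o + 6*p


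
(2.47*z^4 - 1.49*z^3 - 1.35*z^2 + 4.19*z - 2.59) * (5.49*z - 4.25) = 13.5603*z^5 - 18.6776*z^4 - 1.079*z^3 + 28.7406*z^2 - 32.0266*z + 11.0075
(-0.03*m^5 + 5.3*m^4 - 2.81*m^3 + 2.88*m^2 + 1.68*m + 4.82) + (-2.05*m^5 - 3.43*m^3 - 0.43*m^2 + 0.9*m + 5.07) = -2.08*m^5 + 5.3*m^4 - 6.24*m^3 + 2.45*m^2 + 2.58*m + 9.89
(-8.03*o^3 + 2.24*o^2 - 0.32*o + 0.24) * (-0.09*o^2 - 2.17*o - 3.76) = 0.7227*o^5 + 17.2235*o^4 + 25.3608*o^3 - 7.7496*o^2 + 0.6824*o - 0.9024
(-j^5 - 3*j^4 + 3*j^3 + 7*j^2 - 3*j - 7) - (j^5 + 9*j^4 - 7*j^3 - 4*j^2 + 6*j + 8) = -2*j^5 - 12*j^4 + 10*j^3 + 11*j^2 - 9*j - 15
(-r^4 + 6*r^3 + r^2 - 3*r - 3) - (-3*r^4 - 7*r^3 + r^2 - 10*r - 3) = 2*r^4 + 13*r^3 + 7*r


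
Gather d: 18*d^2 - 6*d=18*d^2 - 6*d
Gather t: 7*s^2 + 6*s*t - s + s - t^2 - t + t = 7*s^2 + 6*s*t - t^2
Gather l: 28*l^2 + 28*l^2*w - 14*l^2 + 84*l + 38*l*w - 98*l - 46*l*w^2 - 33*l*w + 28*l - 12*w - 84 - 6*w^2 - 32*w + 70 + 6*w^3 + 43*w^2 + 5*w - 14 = l^2*(28*w + 14) + l*(-46*w^2 + 5*w + 14) + 6*w^3 + 37*w^2 - 39*w - 28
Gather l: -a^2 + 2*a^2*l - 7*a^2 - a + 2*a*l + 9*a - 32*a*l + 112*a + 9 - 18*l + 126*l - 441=-8*a^2 + 120*a + l*(2*a^2 - 30*a + 108) - 432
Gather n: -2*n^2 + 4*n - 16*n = -2*n^2 - 12*n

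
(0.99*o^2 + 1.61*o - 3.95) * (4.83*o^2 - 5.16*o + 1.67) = 4.7817*o^4 + 2.6679*o^3 - 25.7328*o^2 + 23.0707*o - 6.5965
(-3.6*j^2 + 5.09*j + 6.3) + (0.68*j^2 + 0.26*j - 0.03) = -2.92*j^2 + 5.35*j + 6.27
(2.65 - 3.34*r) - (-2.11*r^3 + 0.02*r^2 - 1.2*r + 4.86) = 2.11*r^3 - 0.02*r^2 - 2.14*r - 2.21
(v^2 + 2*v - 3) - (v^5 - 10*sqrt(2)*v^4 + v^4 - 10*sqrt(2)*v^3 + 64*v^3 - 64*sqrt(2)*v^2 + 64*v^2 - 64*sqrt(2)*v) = -v^5 - v^4 + 10*sqrt(2)*v^4 - 64*v^3 + 10*sqrt(2)*v^3 - 63*v^2 + 64*sqrt(2)*v^2 + 2*v + 64*sqrt(2)*v - 3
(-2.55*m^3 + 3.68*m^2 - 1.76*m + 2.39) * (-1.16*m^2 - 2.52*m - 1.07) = 2.958*m^5 + 2.1572*m^4 - 4.5035*m^3 - 2.2748*m^2 - 4.1396*m - 2.5573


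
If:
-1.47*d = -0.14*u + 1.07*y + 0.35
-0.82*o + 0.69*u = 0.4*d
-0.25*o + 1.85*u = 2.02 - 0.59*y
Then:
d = -0.756800466234429*y - 0.119914188749582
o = 0.113746630727763*y + 1.10266753415745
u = 1.24090101812939 - 0.303547752604356*y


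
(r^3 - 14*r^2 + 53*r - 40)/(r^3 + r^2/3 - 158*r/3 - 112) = 3*(r^2 - 6*r + 5)/(3*r^2 + 25*r + 42)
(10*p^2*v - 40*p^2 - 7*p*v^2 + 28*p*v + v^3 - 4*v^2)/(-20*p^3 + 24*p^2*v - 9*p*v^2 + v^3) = (4 - v)/(2*p - v)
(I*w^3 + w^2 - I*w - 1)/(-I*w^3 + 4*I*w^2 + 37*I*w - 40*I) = (-w^2 + w*(-1 + I) + I)/(w^2 - 3*w - 40)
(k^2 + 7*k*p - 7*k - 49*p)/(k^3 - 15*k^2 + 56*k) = (k + 7*p)/(k*(k - 8))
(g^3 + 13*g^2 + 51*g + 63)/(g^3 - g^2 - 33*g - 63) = (g + 7)/(g - 7)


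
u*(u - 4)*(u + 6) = u^3 + 2*u^2 - 24*u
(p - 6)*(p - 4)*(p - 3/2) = p^3 - 23*p^2/2 + 39*p - 36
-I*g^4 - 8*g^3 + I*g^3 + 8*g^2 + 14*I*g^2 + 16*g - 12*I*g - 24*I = (g - 2)*(g - 6*I)*(g - 2*I)*(-I*g - I)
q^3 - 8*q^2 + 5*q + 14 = (q - 7)*(q - 2)*(q + 1)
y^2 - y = y*(y - 1)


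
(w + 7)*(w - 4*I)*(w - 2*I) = w^3 + 7*w^2 - 6*I*w^2 - 8*w - 42*I*w - 56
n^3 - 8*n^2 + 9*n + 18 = (n - 6)*(n - 3)*(n + 1)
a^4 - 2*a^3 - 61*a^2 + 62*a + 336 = (a - 8)*(a - 3)*(a + 2)*(a + 7)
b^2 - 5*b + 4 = (b - 4)*(b - 1)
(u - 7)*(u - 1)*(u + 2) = u^3 - 6*u^2 - 9*u + 14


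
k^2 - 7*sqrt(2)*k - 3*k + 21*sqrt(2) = (k - 3)*(k - 7*sqrt(2))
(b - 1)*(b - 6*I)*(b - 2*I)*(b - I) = b^4 - b^3 - 9*I*b^3 - 20*b^2 + 9*I*b^2 + 20*b + 12*I*b - 12*I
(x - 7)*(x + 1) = x^2 - 6*x - 7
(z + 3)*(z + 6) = z^2 + 9*z + 18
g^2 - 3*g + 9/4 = (g - 3/2)^2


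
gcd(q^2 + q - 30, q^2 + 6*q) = q + 6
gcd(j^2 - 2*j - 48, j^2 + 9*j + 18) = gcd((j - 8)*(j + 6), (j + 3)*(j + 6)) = j + 6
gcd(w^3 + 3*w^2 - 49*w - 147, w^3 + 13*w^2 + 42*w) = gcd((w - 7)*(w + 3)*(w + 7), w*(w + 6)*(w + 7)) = w + 7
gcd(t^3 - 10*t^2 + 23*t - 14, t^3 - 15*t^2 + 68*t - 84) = t^2 - 9*t + 14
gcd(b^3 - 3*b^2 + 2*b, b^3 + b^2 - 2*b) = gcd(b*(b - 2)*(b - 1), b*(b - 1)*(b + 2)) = b^2 - b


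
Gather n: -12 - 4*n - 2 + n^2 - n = n^2 - 5*n - 14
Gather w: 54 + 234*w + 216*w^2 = 216*w^2 + 234*w + 54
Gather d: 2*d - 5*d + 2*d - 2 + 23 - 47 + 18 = -d - 8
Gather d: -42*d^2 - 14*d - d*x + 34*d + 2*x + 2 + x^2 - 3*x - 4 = -42*d^2 + d*(20 - x) + x^2 - x - 2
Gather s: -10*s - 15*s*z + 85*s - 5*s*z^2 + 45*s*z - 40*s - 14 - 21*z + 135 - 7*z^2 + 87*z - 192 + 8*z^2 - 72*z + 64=s*(-5*z^2 + 30*z + 35) + z^2 - 6*z - 7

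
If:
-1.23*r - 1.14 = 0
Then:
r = -0.93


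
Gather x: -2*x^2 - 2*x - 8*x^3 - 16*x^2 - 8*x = -8*x^3 - 18*x^2 - 10*x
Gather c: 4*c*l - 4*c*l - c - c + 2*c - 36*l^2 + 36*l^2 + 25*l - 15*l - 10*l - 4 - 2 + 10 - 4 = 0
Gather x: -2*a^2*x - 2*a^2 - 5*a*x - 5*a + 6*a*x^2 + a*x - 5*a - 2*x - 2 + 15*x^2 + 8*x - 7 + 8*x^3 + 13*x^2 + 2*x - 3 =-2*a^2 - 10*a + 8*x^3 + x^2*(6*a + 28) + x*(-2*a^2 - 4*a + 8) - 12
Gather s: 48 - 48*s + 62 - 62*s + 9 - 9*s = 119 - 119*s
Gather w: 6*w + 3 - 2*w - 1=4*w + 2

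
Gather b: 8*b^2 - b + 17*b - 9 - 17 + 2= 8*b^2 + 16*b - 24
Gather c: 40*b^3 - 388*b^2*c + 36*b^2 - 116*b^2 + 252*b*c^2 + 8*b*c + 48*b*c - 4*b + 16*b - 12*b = 40*b^3 - 80*b^2 + 252*b*c^2 + c*(-388*b^2 + 56*b)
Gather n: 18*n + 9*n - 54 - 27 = 27*n - 81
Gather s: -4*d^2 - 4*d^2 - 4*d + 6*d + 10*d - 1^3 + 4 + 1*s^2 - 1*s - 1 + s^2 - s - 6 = -8*d^2 + 12*d + 2*s^2 - 2*s - 4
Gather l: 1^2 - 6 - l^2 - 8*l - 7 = -l^2 - 8*l - 12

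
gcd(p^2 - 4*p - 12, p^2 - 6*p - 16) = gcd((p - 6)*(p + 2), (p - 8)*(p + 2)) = p + 2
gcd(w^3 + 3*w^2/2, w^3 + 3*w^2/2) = w^3 + 3*w^2/2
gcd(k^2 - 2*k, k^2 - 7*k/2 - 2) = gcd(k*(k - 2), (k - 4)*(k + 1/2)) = 1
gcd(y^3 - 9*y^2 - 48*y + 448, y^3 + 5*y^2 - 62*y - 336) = y^2 - y - 56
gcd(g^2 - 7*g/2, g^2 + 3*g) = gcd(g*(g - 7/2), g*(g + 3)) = g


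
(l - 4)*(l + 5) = l^2 + l - 20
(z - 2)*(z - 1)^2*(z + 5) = z^4 + z^3 - 15*z^2 + 23*z - 10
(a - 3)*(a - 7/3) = a^2 - 16*a/3 + 7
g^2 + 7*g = g*(g + 7)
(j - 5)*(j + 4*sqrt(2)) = j^2 - 5*j + 4*sqrt(2)*j - 20*sqrt(2)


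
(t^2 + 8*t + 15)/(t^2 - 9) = (t + 5)/(t - 3)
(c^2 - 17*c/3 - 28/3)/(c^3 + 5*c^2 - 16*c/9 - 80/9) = 3*(c - 7)/(3*c^2 + 11*c - 20)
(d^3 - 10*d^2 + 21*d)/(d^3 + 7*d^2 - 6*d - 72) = d*(d - 7)/(d^2 + 10*d + 24)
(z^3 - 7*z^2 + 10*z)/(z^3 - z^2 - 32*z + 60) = z/(z + 6)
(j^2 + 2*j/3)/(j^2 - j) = (j + 2/3)/(j - 1)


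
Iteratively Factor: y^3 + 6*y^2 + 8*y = (y + 4)*(y^2 + 2*y) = (y + 2)*(y + 4)*(y)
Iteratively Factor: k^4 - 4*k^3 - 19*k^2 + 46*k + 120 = (k - 5)*(k^3 + k^2 - 14*k - 24) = (k - 5)*(k - 4)*(k^2 + 5*k + 6) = (k - 5)*(k - 4)*(k + 2)*(k + 3)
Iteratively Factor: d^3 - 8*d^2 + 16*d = (d)*(d^2 - 8*d + 16) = d*(d - 4)*(d - 4)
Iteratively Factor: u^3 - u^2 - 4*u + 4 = (u - 1)*(u^2 - 4) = (u - 2)*(u - 1)*(u + 2)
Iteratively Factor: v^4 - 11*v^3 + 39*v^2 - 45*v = (v - 5)*(v^3 - 6*v^2 + 9*v) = (v - 5)*(v - 3)*(v^2 - 3*v) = (v - 5)*(v - 3)^2*(v)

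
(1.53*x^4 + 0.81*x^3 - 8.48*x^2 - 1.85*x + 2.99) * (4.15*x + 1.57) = 6.3495*x^5 + 5.7636*x^4 - 33.9203*x^3 - 20.9911*x^2 + 9.504*x + 4.6943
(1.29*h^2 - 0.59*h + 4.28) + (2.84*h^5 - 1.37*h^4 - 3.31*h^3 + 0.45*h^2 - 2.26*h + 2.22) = 2.84*h^5 - 1.37*h^4 - 3.31*h^3 + 1.74*h^2 - 2.85*h + 6.5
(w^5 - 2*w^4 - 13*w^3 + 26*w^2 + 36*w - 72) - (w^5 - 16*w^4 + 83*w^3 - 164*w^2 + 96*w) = 14*w^4 - 96*w^3 + 190*w^2 - 60*w - 72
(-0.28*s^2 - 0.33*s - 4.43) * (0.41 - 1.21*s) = 0.3388*s^3 + 0.2845*s^2 + 5.225*s - 1.8163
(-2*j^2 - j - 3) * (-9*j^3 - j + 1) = 18*j^5 + 9*j^4 + 29*j^3 - j^2 + 2*j - 3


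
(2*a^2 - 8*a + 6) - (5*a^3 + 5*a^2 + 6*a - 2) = -5*a^3 - 3*a^2 - 14*a + 8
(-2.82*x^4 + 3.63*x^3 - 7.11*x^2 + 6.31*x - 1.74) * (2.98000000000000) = -8.4036*x^4 + 10.8174*x^3 - 21.1878*x^2 + 18.8038*x - 5.1852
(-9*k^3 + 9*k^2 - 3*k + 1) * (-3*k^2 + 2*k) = 27*k^5 - 45*k^4 + 27*k^3 - 9*k^2 + 2*k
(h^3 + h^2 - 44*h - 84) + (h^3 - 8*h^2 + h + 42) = 2*h^3 - 7*h^2 - 43*h - 42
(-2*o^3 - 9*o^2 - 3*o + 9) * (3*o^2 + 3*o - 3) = -6*o^5 - 33*o^4 - 30*o^3 + 45*o^2 + 36*o - 27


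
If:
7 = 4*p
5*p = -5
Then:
No Solution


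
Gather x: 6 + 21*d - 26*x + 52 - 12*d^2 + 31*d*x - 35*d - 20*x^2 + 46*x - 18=-12*d^2 - 14*d - 20*x^2 + x*(31*d + 20) + 40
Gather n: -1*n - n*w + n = -n*w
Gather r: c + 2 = c + 2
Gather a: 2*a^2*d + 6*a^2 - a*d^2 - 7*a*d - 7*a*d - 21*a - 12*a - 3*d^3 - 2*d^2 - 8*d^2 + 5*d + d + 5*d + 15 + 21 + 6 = a^2*(2*d + 6) + a*(-d^2 - 14*d - 33) - 3*d^3 - 10*d^2 + 11*d + 42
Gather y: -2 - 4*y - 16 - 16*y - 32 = -20*y - 50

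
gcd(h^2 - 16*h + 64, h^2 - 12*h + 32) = h - 8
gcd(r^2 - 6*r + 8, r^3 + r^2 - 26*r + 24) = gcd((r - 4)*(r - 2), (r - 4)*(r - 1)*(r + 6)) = r - 4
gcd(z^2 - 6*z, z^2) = z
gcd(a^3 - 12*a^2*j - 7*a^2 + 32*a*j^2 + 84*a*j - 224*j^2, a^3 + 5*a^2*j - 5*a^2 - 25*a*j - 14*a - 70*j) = a - 7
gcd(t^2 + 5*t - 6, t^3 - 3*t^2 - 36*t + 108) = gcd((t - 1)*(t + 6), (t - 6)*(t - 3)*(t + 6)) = t + 6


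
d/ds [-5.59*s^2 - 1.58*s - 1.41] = -11.18*s - 1.58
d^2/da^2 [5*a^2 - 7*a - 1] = 10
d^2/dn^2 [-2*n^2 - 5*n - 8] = -4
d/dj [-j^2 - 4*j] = -2*j - 4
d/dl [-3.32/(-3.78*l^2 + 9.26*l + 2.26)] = (30.7432 - 25.0992*l)/(-3.78*l^2 + 9.26*l + 2.26)^2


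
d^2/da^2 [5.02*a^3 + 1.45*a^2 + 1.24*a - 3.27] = 30.12*a + 2.9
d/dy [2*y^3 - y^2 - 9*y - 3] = 6*y^2 - 2*y - 9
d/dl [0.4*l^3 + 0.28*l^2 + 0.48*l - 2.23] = 1.2*l^2 + 0.56*l + 0.48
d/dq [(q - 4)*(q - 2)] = 2*q - 6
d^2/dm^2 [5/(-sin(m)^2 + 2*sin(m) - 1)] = 10*(2*sin(m) + 3)/(sin(m) - 1)^3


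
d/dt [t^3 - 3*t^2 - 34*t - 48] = 3*t^2 - 6*t - 34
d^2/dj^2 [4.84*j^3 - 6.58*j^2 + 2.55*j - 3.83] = 29.04*j - 13.16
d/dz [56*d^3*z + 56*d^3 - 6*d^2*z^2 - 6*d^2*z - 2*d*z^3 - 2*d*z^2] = 2*d*(28*d^2 - 6*d*z - 3*d - 3*z^2 - 2*z)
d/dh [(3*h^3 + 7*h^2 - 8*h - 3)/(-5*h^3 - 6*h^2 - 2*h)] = (17*h^4 - 92*h^3 - 107*h^2 - 36*h - 6)/(h^2*(25*h^4 + 60*h^3 + 56*h^2 + 24*h + 4))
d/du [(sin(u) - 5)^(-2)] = -2*cos(u)/(sin(u) - 5)^3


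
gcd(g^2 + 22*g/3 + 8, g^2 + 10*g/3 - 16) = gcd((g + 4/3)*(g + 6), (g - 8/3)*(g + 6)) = g + 6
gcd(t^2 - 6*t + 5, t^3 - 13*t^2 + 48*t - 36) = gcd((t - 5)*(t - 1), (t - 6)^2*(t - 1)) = t - 1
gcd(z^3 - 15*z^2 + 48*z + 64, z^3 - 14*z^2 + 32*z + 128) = z^2 - 16*z + 64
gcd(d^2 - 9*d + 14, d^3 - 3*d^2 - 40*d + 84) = d^2 - 9*d + 14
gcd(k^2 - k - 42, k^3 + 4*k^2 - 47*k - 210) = k^2 - k - 42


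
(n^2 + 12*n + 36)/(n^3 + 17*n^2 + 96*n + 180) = 1/(n + 5)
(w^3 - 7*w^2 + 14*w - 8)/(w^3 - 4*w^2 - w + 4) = (w - 2)/(w + 1)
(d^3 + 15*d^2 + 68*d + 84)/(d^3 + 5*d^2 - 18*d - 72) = (d^2 + 9*d + 14)/(d^2 - d - 12)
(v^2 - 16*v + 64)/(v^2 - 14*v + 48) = (v - 8)/(v - 6)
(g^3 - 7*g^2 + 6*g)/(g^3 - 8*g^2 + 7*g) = (g - 6)/(g - 7)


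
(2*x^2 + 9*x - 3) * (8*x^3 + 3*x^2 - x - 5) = 16*x^5 + 78*x^4 + x^3 - 28*x^2 - 42*x + 15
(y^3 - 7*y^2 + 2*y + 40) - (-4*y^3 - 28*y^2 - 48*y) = 5*y^3 + 21*y^2 + 50*y + 40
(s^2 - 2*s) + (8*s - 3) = s^2 + 6*s - 3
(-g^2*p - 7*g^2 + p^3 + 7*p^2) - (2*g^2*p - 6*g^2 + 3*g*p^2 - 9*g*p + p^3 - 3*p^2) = -3*g^2*p - g^2 - 3*g*p^2 + 9*g*p + 10*p^2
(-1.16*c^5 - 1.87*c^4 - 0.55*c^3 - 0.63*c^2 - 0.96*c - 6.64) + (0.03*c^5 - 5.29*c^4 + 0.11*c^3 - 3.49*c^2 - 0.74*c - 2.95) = -1.13*c^5 - 7.16*c^4 - 0.44*c^3 - 4.12*c^2 - 1.7*c - 9.59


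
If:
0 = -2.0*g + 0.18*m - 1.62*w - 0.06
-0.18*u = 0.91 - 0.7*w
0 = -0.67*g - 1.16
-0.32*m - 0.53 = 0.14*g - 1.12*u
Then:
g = -1.73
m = -19.51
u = -5.32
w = -0.07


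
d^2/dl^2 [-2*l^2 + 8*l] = -4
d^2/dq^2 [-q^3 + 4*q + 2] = -6*q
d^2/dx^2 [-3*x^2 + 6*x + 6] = -6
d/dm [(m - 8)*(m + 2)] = 2*m - 6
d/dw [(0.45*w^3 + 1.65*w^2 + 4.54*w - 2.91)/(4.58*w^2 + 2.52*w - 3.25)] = (2.061*w^4 + 2.268*w^3 - 21.0227*w^2 + 15.9306*w - 7.4218)/(20.9764*w^4 + 23.0832*w^3 - 23.4196*w^2 - 16.38*w + 10.5625)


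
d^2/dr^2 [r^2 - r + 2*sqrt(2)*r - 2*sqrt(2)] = 2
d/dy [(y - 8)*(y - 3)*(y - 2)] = 3*y^2 - 26*y + 46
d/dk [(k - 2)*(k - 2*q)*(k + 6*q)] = 3*k^2 + 8*k*q - 4*k - 12*q^2 - 8*q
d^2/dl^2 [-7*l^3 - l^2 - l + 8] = -42*l - 2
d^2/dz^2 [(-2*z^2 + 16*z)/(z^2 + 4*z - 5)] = 12*(4*z^3 - 5*z^2 + 40*z + 45)/(z^6 + 12*z^5 + 33*z^4 - 56*z^3 - 165*z^2 + 300*z - 125)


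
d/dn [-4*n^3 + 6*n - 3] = 6 - 12*n^2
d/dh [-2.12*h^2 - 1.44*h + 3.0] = -4.24*h - 1.44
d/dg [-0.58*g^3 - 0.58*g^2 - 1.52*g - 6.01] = -1.74*g^2 - 1.16*g - 1.52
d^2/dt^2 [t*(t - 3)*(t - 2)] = 6*t - 10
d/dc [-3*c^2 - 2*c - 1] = -6*c - 2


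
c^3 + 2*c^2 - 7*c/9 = c*(c - 1/3)*(c + 7/3)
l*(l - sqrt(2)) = l^2 - sqrt(2)*l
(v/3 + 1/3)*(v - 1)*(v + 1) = v^3/3 + v^2/3 - v/3 - 1/3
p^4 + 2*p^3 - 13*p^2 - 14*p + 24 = (p - 3)*(p - 1)*(p + 2)*(p + 4)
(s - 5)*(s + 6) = s^2 + s - 30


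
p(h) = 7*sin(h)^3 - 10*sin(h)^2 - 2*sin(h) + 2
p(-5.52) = -1.85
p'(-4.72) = -0.01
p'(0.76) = -4.21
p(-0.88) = -5.60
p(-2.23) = -6.13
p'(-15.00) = -15.11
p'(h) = 21*sin(h)^2*cos(h) - 20*sin(h)*cos(h) - 2*cos(h)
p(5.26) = -7.94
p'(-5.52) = -4.18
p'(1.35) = -0.33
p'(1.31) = -0.44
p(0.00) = 2.00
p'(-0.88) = 16.50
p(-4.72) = -3.00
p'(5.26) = 15.82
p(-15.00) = -2.85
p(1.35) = -2.97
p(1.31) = -2.95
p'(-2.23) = -16.50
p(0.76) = -1.84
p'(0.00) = -2.00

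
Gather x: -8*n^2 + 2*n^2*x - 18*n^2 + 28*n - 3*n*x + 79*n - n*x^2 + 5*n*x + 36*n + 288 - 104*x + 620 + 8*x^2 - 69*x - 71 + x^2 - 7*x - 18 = -26*n^2 + 143*n + x^2*(9 - n) + x*(2*n^2 + 2*n - 180) + 819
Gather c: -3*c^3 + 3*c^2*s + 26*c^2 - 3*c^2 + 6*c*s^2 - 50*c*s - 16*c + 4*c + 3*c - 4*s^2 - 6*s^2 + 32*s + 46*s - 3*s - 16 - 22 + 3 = -3*c^3 + c^2*(3*s + 23) + c*(6*s^2 - 50*s - 9) - 10*s^2 + 75*s - 35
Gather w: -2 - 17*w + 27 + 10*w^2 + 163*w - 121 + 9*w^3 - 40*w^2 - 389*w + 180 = 9*w^3 - 30*w^2 - 243*w + 84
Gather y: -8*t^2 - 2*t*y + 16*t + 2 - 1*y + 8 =-8*t^2 + 16*t + y*(-2*t - 1) + 10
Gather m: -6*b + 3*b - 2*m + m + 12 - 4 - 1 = -3*b - m + 7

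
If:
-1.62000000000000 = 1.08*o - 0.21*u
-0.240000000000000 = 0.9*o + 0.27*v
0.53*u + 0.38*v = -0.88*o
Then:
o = -1.60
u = -0.53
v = 4.46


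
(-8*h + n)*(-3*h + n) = 24*h^2 - 11*h*n + n^2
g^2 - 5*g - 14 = (g - 7)*(g + 2)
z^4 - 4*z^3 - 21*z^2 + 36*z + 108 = (z - 6)*(z - 3)*(z + 2)*(z + 3)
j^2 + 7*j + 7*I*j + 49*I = (j + 7)*(j + 7*I)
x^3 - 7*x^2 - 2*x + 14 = (x - 7)*(x - sqrt(2))*(x + sqrt(2))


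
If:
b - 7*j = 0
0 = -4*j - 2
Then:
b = -7/2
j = -1/2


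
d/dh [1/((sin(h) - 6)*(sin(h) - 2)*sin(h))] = (-3*cos(h) + 16/tan(h) - 12*cos(h)/sin(h)^2)/((sin(h) - 6)^2*(sin(h) - 2)^2)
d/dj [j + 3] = 1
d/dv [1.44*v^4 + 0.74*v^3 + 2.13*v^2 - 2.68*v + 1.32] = 5.76*v^3 + 2.22*v^2 + 4.26*v - 2.68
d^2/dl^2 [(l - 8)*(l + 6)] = 2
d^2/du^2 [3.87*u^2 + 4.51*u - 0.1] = 7.74000000000000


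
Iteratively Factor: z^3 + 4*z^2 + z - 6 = (z + 2)*(z^2 + 2*z - 3) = (z - 1)*(z + 2)*(z + 3)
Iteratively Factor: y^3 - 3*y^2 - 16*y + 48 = (y - 3)*(y^2 - 16) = (y - 3)*(y + 4)*(y - 4)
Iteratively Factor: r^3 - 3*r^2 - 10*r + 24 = (r + 3)*(r^2 - 6*r + 8) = (r - 2)*(r + 3)*(r - 4)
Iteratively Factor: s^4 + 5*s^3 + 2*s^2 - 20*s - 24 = (s + 3)*(s^3 + 2*s^2 - 4*s - 8) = (s + 2)*(s + 3)*(s^2 - 4) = (s - 2)*(s + 2)*(s + 3)*(s + 2)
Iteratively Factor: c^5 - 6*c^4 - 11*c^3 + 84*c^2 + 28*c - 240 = (c - 4)*(c^4 - 2*c^3 - 19*c^2 + 8*c + 60) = (c - 5)*(c - 4)*(c^3 + 3*c^2 - 4*c - 12) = (c - 5)*(c - 4)*(c + 3)*(c^2 - 4) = (c - 5)*(c - 4)*(c - 2)*(c + 3)*(c + 2)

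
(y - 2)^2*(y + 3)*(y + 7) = y^4 + 6*y^3 - 15*y^2 - 44*y + 84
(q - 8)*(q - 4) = q^2 - 12*q + 32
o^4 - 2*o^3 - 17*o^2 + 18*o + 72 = (o - 4)*(o - 3)*(o + 2)*(o + 3)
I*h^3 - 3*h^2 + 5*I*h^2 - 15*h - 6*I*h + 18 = (h + 6)*(h + 3*I)*(I*h - I)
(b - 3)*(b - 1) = b^2 - 4*b + 3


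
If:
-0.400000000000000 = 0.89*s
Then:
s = -0.45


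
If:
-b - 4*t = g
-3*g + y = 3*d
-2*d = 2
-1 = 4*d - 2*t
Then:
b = 5 - y/3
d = -1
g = y/3 + 1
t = -3/2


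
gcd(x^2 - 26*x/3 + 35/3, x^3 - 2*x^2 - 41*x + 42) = x - 7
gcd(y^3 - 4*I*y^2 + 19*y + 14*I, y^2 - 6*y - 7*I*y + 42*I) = y - 7*I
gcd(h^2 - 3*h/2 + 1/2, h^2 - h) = h - 1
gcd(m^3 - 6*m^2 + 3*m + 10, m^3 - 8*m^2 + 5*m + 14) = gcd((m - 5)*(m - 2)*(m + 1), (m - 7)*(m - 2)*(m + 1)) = m^2 - m - 2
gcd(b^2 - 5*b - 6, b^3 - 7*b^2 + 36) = b - 6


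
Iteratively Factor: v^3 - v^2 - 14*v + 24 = (v - 2)*(v^2 + v - 12) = (v - 3)*(v - 2)*(v + 4)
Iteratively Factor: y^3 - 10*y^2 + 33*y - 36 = (y - 4)*(y^2 - 6*y + 9) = (y - 4)*(y - 3)*(y - 3)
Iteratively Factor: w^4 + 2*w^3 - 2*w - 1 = (w + 1)*(w^3 + w^2 - w - 1) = (w + 1)^2*(w^2 - 1) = (w - 1)*(w + 1)^2*(w + 1)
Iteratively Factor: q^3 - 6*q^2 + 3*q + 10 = (q - 5)*(q^2 - q - 2) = (q - 5)*(q - 2)*(q + 1)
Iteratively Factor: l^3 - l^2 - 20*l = (l + 4)*(l^2 - 5*l) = (l - 5)*(l + 4)*(l)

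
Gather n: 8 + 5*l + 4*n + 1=5*l + 4*n + 9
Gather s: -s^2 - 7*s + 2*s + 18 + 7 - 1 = -s^2 - 5*s + 24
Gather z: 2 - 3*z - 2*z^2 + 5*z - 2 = -2*z^2 + 2*z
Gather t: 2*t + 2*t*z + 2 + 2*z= t*(2*z + 2) + 2*z + 2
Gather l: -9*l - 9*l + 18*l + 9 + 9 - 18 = 0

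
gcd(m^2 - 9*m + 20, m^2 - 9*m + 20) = m^2 - 9*m + 20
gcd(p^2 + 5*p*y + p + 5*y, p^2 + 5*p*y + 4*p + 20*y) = p + 5*y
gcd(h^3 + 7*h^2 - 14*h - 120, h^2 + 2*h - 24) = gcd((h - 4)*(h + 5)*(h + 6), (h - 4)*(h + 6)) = h^2 + 2*h - 24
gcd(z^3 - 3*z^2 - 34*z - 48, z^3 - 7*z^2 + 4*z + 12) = 1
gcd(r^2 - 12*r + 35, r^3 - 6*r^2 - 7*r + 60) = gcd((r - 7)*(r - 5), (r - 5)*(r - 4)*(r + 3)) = r - 5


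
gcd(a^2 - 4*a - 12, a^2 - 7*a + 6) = a - 6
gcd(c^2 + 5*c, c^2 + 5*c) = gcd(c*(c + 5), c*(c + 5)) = c^2 + 5*c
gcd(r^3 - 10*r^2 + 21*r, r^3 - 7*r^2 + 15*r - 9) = r - 3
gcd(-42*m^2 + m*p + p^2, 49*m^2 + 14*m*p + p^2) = 7*m + p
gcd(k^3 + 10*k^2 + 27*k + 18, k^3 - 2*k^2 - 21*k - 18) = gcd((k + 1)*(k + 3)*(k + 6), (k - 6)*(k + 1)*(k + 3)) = k^2 + 4*k + 3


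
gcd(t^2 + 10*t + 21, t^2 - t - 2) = 1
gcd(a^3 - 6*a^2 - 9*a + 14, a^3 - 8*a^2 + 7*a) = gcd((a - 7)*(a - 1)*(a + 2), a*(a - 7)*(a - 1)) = a^2 - 8*a + 7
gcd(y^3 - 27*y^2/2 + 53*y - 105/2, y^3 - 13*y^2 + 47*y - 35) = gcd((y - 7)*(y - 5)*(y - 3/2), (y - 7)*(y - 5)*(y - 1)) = y^2 - 12*y + 35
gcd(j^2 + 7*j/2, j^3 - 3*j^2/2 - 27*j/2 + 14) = j + 7/2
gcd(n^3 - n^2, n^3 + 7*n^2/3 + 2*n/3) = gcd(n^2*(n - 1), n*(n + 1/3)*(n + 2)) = n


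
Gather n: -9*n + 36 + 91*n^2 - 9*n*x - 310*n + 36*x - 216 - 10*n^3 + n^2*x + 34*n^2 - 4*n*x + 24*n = -10*n^3 + n^2*(x + 125) + n*(-13*x - 295) + 36*x - 180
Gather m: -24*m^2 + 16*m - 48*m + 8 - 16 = -24*m^2 - 32*m - 8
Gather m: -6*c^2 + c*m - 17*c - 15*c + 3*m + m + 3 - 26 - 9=-6*c^2 - 32*c + m*(c + 4) - 32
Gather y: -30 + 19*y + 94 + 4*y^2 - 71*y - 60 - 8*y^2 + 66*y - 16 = -4*y^2 + 14*y - 12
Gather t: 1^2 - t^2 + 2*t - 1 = -t^2 + 2*t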